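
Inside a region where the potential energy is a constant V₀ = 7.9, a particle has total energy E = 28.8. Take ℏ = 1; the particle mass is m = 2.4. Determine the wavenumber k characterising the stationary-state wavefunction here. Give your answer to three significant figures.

k = 10.0

With E > V₀ the solution is oscillatory, ψ ∝ e^{±ikx} with k = √(2m(E − V₀))/ℏ.
k = √(2 × 2.4 × 20.9) = 10.02.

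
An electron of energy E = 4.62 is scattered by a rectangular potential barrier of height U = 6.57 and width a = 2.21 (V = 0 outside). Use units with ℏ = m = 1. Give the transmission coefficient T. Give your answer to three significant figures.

T = 0.000540

Since E < U the interior solution is evanescent with decay constant κ = √(2m(U − E))/ℏ = 1.975.
κa = 4.364, sinh(κa) = 39.29.
Matching ψ, ψ′ at both faces gives T = [1 + U² sinh²(κa) / (4E(U − E))]⁻¹ = 1/1851 = 0.000540.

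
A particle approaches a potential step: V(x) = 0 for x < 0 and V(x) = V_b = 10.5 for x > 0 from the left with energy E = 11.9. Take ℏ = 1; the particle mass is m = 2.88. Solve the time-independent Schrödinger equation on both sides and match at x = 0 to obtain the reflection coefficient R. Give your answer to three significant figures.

On each side the TISE gives plane waves with k = √(2m(E − V))/ℏ: k₁ = √(2·2.88·11.9) = 8.279, k₂ = √(2·2.88·1.4) = 2.840.
Matching ψ and ψ′ at x = 0 gives r = (k₁ − k₂)/(k₁ + k₂), so R = r² = 0.2393 and T = 1 − R = 0.7607.

R = 0.239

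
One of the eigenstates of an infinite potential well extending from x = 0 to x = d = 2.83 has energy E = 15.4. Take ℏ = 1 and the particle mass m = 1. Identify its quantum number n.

n = 5

From E_n = n²π²ℏ²/(2md²) invert to n = √(2md²E)/(πℏ).
n = (2.83/π) × √(2 × 1 × 15.4) = 4.999 → n = 5.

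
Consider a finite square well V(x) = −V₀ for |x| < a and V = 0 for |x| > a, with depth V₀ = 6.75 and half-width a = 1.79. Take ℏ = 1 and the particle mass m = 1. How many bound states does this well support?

The dimensionless depth is z₀ = a√(2mV₀)/ℏ = 1.79 × √(13.50) = 6.577.
The even/odd transcendental equations gain one root per π/2 in z₀, giving N = 1 + ⌊2z₀/π⌋ = 1 + ⌊4.187⌋ = 5.

N = 5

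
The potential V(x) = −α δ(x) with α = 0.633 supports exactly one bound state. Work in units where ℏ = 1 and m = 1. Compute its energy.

For x ≠ 0 the bound state is ψ ∝ e^{−κ|x|}; integrating the TISE across the delta gives the cusp condition 2κ = 2mα/ℏ², so κ = 0.6330.
Then E = −ℏ²κ²/(2m) = −mα²/(2ℏ²) = -0.2003.

E = -0.200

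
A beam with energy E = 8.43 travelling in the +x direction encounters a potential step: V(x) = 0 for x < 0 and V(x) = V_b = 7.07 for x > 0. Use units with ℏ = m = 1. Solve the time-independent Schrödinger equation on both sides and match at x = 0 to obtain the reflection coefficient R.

On each side the TISE gives plane waves with k = √(2m(E − V))/ℏ: k₁ = √(2·1·8.43) = 4.106, k₂ = √(2·1·1.36) = 1.649.
Continuity of ψ and ψ′ at the step yields the reflection amplitude r = (k₁ − k₂)/(k₁ + k₂) = 0.4269; thus R = |r|² = 0.1822, T = 0.8178.

R = 0.182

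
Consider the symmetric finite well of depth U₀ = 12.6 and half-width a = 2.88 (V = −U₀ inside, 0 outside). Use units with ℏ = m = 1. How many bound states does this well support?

N = 10

The dimensionless depth is z₀ = a√(2mU₀)/ℏ = 2.88 × √(25.20) = 14.46.
The even/odd transcendental equations gain one root per π/2 in z₀, giving N = 1 + ⌊2z₀/π⌋ = 1 + ⌊9.204⌋ = 10.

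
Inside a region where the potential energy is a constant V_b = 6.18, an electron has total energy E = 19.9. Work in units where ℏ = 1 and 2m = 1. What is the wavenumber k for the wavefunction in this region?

With E > V_b the solution is oscillatory, ψ ∝ e^{±ikx} with k = √(2m(E − V_b))/ℏ.
k = √(2 × 0.5 × 13.72) = 3.704.

k = 3.70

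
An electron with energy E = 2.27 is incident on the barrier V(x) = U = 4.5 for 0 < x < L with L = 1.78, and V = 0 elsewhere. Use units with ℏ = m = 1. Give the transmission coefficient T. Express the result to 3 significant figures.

E < U: inside the barrier ψ ∝ e^{±κx} with κ = √(2m(U − E))/ℏ = 2.112.
κL = 3.759, sinh(κL) = 21.44.
The exact tunnelling result is T⁻¹ = 1 + U² sinh²(κL) / [4E(U − E)] = 460.9, so T = 0.00217.

T = 0.00217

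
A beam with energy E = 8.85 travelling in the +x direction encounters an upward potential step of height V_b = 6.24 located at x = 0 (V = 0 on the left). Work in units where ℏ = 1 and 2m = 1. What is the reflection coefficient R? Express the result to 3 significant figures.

The wavenumbers are k₁ = √(2mE)/ℏ = 2.975 on the left and k₂ = √(2m(E − V_b))/ℏ = 1.616 on the right.
Matching ψ and ψ′ at x = 0 gives r = (k₁ − k₂)/(k₁ + k₂), so R = r² = 0.08769 and T = 1 − R = 0.9123.

R = 0.0877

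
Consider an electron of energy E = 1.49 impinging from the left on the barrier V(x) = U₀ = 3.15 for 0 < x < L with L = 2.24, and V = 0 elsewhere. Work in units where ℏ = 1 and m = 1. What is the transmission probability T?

T = 0.00114

E < U₀: inside the barrier ψ ∝ e^{±κx} with κ = √(2m(U₀ − E))/ℏ = 1.822.
κL = 4.081, sinh(κL) = 29.61.
Matching ψ, ψ′ at both faces gives T = [1 + U₀² sinh²(κL) / (4E(U₀ − E))]⁻¹ = 1/880.2 = 0.00114.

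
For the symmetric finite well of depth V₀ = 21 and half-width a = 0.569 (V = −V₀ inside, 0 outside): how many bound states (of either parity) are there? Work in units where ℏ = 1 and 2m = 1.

N = 2

The dimensionless depth is z₀ = a√(2mV₀)/ℏ = 0.569 × √(21.00) = 2.607.
A new bound state (alternating even/odd) appears each time z₀ passes a multiple of π/2, so N = ⌊2z₀/π⌋ + 1 = ⌊1.660⌋ + 1 = 2.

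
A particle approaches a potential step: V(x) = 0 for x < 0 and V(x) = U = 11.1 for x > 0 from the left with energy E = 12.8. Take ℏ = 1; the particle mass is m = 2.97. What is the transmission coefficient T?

The wavenumbers are k₁ = √(2mE)/ℏ = 8.720 on the left and k₂ = √(2m(E − U))/ℏ = 3.178 on the right.
Continuity of ψ and ψ′ at the step yields the reflection amplitude r = (k₁ − k₂)/(k₁ + k₂) = 0.4658; thus R = |r|² = 0.2170, T = 0.7830.

T = 0.783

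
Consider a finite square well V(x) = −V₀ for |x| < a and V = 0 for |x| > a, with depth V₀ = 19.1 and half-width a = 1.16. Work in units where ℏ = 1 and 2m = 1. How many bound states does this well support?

Define the well-strength parameter z₀ = (a/ℏ)√(2mV₀) = 1.16 × √(2·0.5·19.1) = 5.070.
A new bound state (alternating even/odd) appears each time z₀ passes a multiple of π/2, so N = ⌊2z₀/π⌋ + 1 = ⌊3.227⌋ + 1 = 4.

N = 4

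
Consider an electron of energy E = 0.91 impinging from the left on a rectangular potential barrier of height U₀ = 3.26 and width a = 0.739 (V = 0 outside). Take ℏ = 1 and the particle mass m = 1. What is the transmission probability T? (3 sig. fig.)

Since E < U₀ the interior solution is evanescent with decay constant κ = √(2m(U₀ − E))/ℏ = 2.168.
κa = 1.602, sinh(κa) = 2.381.
Matching ψ, ψ′ at both faces gives T = [1 + U₀² sinh²(κa) / (4E(U₀ − E))]⁻¹ = 1/8.044 = 0.124.

T = 0.124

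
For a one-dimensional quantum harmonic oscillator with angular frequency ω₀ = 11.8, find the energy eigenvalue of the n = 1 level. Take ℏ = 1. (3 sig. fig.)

E = 17.7

Using E_n = (n + ½)ℏω₀: E_1 = 1.5 × 11.8 = 17.70.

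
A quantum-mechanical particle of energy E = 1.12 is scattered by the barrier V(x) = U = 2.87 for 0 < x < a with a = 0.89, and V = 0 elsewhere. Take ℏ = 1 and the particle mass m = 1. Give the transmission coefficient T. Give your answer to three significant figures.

Since E < U the interior solution is evanescent with decay constant κ = √(2m(U − E))/ℏ = 1.871.
κa = 1.665, sinh(κa) = 2.548.
Matching ψ, ψ′ at both faces gives T = [1 + U² sinh²(κa) / (4E(U − E))]⁻¹ = 1/7.823 = 0.128.

T = 0.128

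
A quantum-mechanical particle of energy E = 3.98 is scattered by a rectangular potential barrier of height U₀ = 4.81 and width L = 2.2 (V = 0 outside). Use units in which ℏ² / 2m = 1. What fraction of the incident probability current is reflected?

Since E < U₀ the interior solution is evanescent with decay constant κ = √(2m(U₀ − E))/ℏ = 0.9110.
κL = 2.004, sinh(κL) = 3.643.
Matching ψ, ψ′ at both faces gives T = [1 + U₀² sinh²(κL) / (4E(U₀ − E))]⁻¹ = 1/24.24 = 0.0413.
R = 1 − T = 0.959.

R = 0.959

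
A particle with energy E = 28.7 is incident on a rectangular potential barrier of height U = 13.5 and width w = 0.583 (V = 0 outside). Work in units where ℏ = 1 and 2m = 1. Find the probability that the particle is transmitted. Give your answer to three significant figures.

E > U: inside the barrier k₂ = √(2m(E − U))/ℏ = 3.899, k₂w = 2.273.
T = [1 + U² sin²(k₂w) / (4E(E − U))]⁻¹ = 1/1.061 = 0.943.

T = 0.943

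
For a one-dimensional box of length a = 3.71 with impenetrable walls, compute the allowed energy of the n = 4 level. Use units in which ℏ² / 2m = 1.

E = 11.5

The infinite-well eigenfunctions ψ_n = √(2/a) sin(nπx/a) vanish at both walls, giving E_n = n²π²ℏ²/(2ma²).
E_4 = 4² × π² / (2 × 0.5 × 3.71²) = 11.47.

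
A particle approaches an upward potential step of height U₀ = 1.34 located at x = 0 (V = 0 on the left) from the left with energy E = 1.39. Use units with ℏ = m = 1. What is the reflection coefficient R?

R = 0.464

On each side the TISE gives plane waves with k = √(2m(E − V))/ℏ: k₁ = √(2·1·1.39) = 1.667, k₂ = √(2·1·0.05) = 0.3162.
Matching ψ and ψ′ at x = 0 gives r = (k₁ − k₂)/(k₁ + k₂), so R = r² = 0.4640 and T = 1 − R = 0.5360.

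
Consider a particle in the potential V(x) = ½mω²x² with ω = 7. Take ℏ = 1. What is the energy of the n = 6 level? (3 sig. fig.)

The oscillator eigenvalues are E_n = ℏω(n + ½), so E_6 = 7 × 6.5 = 45.50.

E = 45.5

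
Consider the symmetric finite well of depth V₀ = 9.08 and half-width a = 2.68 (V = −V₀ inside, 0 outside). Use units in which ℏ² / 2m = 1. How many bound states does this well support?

The dimensionless depth is z₀ = a√(2mV₀)/ℏ = 2.68 × √(9.080) = 8.076.
The even/odd transcendental equations gain one root per π/2 in z₀, giving N = 1 + ⌊2z₀/π⌋ = 1 + ⌊5.141⌋ = 6.

N = 6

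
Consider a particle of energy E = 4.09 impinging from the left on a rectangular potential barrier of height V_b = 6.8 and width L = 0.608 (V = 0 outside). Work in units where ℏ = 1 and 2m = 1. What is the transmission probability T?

T = 0.409

E < V_b: inside the barrier ψ ∝ e^{±κx} with κ = √(2m(V_b − E))/ℏ = 1.646.
κL = 1.001, sinh(κL) = 1.177.
Matching ψ, ψ′ at both faces gives T = [1 + V_b² sinh²(κL) / (4E(V_b − E))]⁻¹ = 1/2.444 = 0.409.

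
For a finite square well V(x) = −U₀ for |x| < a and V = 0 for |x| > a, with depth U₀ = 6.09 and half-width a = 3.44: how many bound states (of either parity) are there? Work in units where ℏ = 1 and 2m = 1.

Define the well-strength parameter z₀ = (a/ℏ)√(2mU₀) = 3.44 × √(2·0.5·6.09) = 8.489.
The even/odd transcendental equations gain one root per π/2 in z₀, giving N = 1 + ⌊2z₀/π⌋ = 1 + ⌊5.404⌋ = 6.

N = 6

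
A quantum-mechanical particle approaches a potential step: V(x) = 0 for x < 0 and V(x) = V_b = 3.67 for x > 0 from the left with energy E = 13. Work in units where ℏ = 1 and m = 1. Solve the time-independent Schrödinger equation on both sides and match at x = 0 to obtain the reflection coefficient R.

R = 0.00685

The wavenumbers are k₁ = √(2mE)/ℏ = 5.099 on the left and k₂ = √(2m(E − V_b))/ℏ = 4.320 on the right.
Matching ψ and ψ′ at x = 0 gives r = (k₁ − k₂)/(k₁ + k₂), so R = r² = 0.006846 and T = 1 − R = 0.9932.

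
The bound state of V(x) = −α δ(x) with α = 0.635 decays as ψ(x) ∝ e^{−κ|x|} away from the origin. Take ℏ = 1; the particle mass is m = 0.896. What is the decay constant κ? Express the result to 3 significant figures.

Integrating the TISE across x = 0 gives the cusp condition ψ'(0⁺) − ψ'(0⁻) = −(2mα/ℏ²)ψ(0).
With ψ ∝ e^{−κ|x|} this yields −2κ = −2mα/ℏ², so κ = mα/ℏ² = 0.5690.

κ = 0.569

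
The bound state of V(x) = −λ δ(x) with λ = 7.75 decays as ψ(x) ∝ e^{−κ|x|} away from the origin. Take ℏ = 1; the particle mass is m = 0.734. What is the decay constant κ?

κ = 5.69

Integrate −(ℏ²/2m)ψ'' − λδ(x)ψ = Eψ from −ε to +ε: the ψ'' term gives ψ'(0⁺) − ψ'(0⁻) and the δ term gives −(2mλ/ℏ²)ψ(0).
With ψ ∝ e^{−κ|x|} this yields −2κ = −2mλ/ℏ², so κ = mλ/ℏ² = 5.689.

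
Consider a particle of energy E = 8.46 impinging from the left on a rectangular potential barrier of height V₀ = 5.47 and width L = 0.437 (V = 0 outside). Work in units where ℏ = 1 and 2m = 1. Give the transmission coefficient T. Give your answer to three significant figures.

T = 0.878

Above the barrier the interior wavenumber is k₂ = √(2m(E − V₀))/ℏ = 1.729, giving phase k₂L = 0.7556.
T = [1 + V₀² sin²(k₂L) / (4E(E − V₀))]⁻¹ = 1/1.139 = 0.878.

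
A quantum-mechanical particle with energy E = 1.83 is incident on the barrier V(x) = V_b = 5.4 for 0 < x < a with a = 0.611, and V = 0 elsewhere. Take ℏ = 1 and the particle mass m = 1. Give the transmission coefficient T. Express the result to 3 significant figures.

Since E < V_b the interior solution is evanescent with decay constant κ = √(2m(V_b − E))/ℏ = 2.672.
κa = 1.633, sinh(κa) = 2.461.
Matching ψ, ψ′ at both faces gives T = [1 + V_b² sinh²(κa) / (4E(V_b − E))]⁻¹ = 1/7.758 = 0.129.

T = 0.129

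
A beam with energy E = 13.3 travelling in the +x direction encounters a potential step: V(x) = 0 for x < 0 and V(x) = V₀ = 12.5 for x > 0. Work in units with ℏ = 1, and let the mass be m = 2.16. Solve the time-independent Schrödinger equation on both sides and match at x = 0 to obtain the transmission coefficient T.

The wavenumbers are k₁ = √(2mE)/ℏ = 7.580 on the left and k₂ = √(2m(E − V₀))/ℏ = 1.859 on the right.
Matching ψ and ψ′ at x = 0 gives r = (k₁ − k₂)/(k₁ + k₂), so R = r² = 0.3674 and T = 1 − R = 0.6326.

T = 0.633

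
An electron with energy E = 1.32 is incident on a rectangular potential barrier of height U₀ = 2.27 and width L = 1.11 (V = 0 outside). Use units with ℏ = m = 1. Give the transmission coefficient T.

E < U₀: inside the barrier ψ ∝ e^{±κx} with κ = √(2m(U₀ − E))/ℏ = 1.378.
κL = 1.530, sinh(κL) = 2.201.
Matching ψ, ψ′ at both faces gives T = [1 + U₀² sinh²(κL) / (4E(U₀ − E))]⁻¹ = 1/5.976 = 0.167.

T = 0.167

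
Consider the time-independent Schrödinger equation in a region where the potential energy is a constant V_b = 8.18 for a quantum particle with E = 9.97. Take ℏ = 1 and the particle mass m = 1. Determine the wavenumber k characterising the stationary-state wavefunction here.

With E > V_b the solution is oscillatory, ψ ∝ e^{±ikx} with k = √(2m(E − V_b))/ℏ.
k = √(2 × 1 × 1.79) = 1.892.

k = 1.89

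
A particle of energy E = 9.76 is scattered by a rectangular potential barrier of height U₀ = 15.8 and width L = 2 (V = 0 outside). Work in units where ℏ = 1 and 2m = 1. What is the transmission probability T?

Since E < U₀ the interior solution is evanescent with decay constant κ = √(2m(U₀ − E))/ℏ = 2.458.
κL = 4.915, sinh(κL) = 68.18.
Matching ψ, ψ′ at both faces gives T = [1 + U₀² sinh²(κL) / (4E(U₀ − E))]⁻¹ = 1/4922 = 0.000203.

T = 0.000203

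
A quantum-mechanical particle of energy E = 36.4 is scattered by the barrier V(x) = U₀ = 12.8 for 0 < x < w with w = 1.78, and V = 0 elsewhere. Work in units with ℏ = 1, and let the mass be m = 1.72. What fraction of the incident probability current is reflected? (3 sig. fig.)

R = 0.00499

Above the barrier the interior wavenumber is k₂ = √(2m(E − U₀))/ℏ = 9.010, giving phase k₂w = 16.04.
Matching at both interfaces gives T⁻¹ = 1 + U₀² sin²(k₂w) / [4E(E − U₀)] = 1.005, hence T = 0.995.
R = 1 − T = 0.00499.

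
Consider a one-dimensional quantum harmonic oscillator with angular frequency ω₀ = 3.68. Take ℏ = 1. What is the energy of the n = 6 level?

E = 23.9

The oscillator eigenvalues are E_n = ℏω₀(n + ½), so E_6 = 3.68 × 6.5 = 23.92.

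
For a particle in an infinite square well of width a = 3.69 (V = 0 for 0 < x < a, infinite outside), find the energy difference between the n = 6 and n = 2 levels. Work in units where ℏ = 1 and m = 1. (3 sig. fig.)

E_n = n²π²ℏ²/(2ma²), so ΔE = (6² − 2²) π²ℏ²/(2ma²).
ΔE = 32 × π² / (2 × 1 × 3.69²) = 11.60.

ΔE = 11.6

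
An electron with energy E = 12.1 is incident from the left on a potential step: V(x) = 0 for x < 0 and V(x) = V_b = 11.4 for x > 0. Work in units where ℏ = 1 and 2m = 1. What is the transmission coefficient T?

The wavenumbers are k₁ = √(2mE)/ℏ = 3.479 on the left and k₂ = √(2m(E − V_b))/ℏ = 0.8367 on the right.
Continuity of ψ and ψ′ at the step yields the reflection amplitude r = (k₁ − k₂)/(k₁ + k₂) = 0.6122; thus R = |r|² = 0.3748, T = 0.6252.

T = 0.625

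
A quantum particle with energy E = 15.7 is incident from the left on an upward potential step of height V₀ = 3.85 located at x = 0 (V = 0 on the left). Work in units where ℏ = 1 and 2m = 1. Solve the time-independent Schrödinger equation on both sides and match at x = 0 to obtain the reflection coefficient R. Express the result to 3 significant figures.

R = 0.00493

On each side the TISE gives plane waves with k = √(2m(E − V))/ℏ: k₁ = √(2·½·15.7) = 3.962, k₂ = √(2·½·11.85) = 3.442.
Continuity of ψ and ψ′ at the step yields the reflection amplitude r = (k₁ − k₂)/(k₁ + k₂) = 0.07022; thus R = |r|² = 0.004930, T = 0.9951.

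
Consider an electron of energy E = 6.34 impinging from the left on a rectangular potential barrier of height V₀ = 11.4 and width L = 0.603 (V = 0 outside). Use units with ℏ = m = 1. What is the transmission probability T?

E < V₀: inside the barrier ψ ∝ e^{±κx} with κ = √(2m(V₀ − E))/ℏ = 3.181.
κL = 1.918, sinh(κL) = 3.331.
Matching ψ, ψ′ at both faces gives T = [1 + V₀² sinh²(κL) / (4E(V₀ − E))]⁻¹ = 1/12.24 = 0.0817.

T = 0.0817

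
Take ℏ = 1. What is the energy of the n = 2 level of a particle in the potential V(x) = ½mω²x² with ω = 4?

E = 10.0

Using E_n = (n + ½)ℏω: E_2 = 2.5 × 4 = 10.00.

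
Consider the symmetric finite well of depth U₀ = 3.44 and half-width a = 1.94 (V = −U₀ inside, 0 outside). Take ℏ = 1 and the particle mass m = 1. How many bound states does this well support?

The dimensionless depth is z₀ = a√(2mU₀)/ℏ = 1.94 × √(6.880) = 5.089.
The even/odd transcendental equations gain one root per π/2 in z₀, giving N = 1 + ⌊2z₀/π⌋ = 1 + ⌊3.239⌋ = 4.

N = 4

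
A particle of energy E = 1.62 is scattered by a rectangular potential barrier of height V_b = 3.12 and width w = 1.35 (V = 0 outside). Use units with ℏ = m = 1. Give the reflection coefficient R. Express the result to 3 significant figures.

R = 0.963

Since E < V_b the interior solution is evanescent with decay constant κ = √(2m(V_b − E))/ℏ = 1.732.
κw = 2.338, sinh(κw) = 5.133.
The exact tunnelling result is T⁻¹ = 1 + V_b² sinh²(κw) / [4E(V_b − E)] = 27.39, so T = 0.0365.
R = 1 − T = 0.963.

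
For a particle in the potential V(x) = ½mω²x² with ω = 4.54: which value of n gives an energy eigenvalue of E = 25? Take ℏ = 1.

n = 5

Invert E_n = (n + ½)ℏω: n = E/ℏω − ½ = 5.007, so n = 5.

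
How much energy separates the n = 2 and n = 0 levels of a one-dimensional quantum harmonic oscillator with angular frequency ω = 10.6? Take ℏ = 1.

ΔE = 21.2

E_n = ℏω(n + ½), so ΔE = (2 − 0) ℏω = 2 × 10.6 = 21.20.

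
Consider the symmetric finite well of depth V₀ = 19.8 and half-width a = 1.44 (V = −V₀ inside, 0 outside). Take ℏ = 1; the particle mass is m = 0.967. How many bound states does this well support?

N = 6

Define the well-strength parameter z₀ = (a/ℏ)√(2mV₀) = 1.44 × √(2·0.967·19.8) = 8.911.
The even/odd transcendental equations gain one root per π/2 in z₀, giving N = 1 + ⌊2z₀/π⌋ = 1 + ⌊5.673⌋ = 6.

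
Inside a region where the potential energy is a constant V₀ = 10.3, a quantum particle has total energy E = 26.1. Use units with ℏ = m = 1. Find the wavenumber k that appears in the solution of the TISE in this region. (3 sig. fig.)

With E > V₀ the solution is oscillatory, ψ ∝ e^{±ikx} with k = √(2m(E − V₀))/ℏ.
k = √(2 × 1 × 15.8) = 5.621.

k = 5.62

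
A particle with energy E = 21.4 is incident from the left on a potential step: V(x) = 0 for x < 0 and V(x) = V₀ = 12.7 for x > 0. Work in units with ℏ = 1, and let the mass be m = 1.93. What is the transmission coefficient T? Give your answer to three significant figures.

The wavenumbers are k₁ = √(2mE)/ℏ = 9.089 on the left and k₂ = √(2m(E − V₀))/ℏ = 5.795 on the right.
Matching ψ and ψ′ at x = 0 gives r = (k₁ − k₂)/(k₁ + k₂), so R = r² = 0.04897 and T = 1 − R = 0.9510.

T = 0.951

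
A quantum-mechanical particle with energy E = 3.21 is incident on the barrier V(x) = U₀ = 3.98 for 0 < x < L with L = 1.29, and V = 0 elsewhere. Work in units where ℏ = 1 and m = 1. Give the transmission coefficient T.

T = 0.0994

E < U₀: inside the barrier ψ ∝ e^{±κx} with κ = √(2m(U₀ − E))/ℏ = 1.241.
κL = 1.601, sinh(κL) = 2.378.
The exact tunnelling result is T⁻¹ = 1 + U₀² sinh²(κL) / [4E(U₀ − E)] = 10.06, so T = 0.0994.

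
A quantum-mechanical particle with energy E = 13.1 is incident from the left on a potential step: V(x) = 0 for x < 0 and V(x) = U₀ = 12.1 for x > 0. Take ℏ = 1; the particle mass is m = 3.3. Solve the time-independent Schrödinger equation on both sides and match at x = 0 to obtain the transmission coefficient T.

The wavenumbers are k₁ = √(2mE)/ℏ = 9.298 on the left and k₂ = √(2m(E − U₀))/ℏ = 2.569 on the right.
Continuity of ψ and ψ′ at the step yields the reflection amplitude r = (k₁ − k₂)/(k₁ + k₂) = 0.5670; thus R = |r|² = 0.3215, T = 0.6785.

T = 0.678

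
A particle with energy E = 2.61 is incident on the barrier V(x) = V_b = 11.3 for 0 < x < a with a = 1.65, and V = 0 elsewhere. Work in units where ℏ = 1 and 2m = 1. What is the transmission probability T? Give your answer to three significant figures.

Since E < V_b the interior solution is evanescent with decay constant κ = √(2m(V_b − E))/ℏ = 2.948.
κa = 4.864, sinh(κa) = 64.77.
Matching ψ, ψ′ at both faces gives T = [1 + V_b² sinh²(κa) / (4E(V_b − E))]⁻¹ = 1/5905 = 0.000169.

T = 0.000169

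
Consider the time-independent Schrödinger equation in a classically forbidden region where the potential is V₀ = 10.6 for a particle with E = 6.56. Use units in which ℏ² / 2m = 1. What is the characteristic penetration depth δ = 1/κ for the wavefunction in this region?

Since E < V₀ the TISE in this region is ψ'' = κ²ψ with κ = √(2m(V₀ − E))/ℏ.
κ = √(2 × 0.5 × 4.04) = 2.010. The penetration depth is δ = 1/κ = 0.498.

δ = 0.498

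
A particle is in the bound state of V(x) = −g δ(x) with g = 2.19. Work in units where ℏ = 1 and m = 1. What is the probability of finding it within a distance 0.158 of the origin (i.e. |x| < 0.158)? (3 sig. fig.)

P = 0.499

The normalised bound state is ψ = √κ e^{−κ|x|} with κ = mg/ℏ² = 2.190.
P(|x| < d) = ∫_{−d}^{d} κ e^{−2κ|x|} dx = 1 − e^{−2κd} = 1 − e^{−0.6920} = 0.4994.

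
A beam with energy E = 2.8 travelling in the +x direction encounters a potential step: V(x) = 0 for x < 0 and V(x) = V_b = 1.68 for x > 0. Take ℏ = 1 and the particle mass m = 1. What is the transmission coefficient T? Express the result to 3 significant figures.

The wavenumbers are k₁ = √(2mE)/ℏ = 2.366 on the left and k₂ = √(2m(E − V_b))/ℏ = 1.497 on the right.
Matching ψ and ψ′ at x = 0 gives r = (k₁ − k₂)/(k₁ + k₂), so R = r² = 0.05069 and T = 1 − R = 0.9493.

T = 0.949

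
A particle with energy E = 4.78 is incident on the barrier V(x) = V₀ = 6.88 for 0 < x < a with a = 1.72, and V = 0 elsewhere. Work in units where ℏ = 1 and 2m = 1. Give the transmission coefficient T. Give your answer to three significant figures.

T = 0.0230

Since E < V₀ the interior solution is evanescent with decay constant κ = √(2m(V₀ − E))/ℏ = 1.449.
κa = 2.493, sinh(κa) = 6.004.
The exact tunnelling result is T⁻¹ = 1 + V₀² sinh²(κa) / [4E(V₀ − E)] = 43.50, so T = 0.0230.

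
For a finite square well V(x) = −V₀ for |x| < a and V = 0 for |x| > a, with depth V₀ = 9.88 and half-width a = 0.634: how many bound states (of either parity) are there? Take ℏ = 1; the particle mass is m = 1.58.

N = 3

The dimensionless depth is z₀ = a√(2mV₀)/ℏ = 0.634 × √(31.22) = 3.543.
The even/odd transcendental equations gain one root per π/2 in z₀, giving N = 1 + ⌊2z₀/π⌋ = 1 + ⌊2.255⌋ = 3.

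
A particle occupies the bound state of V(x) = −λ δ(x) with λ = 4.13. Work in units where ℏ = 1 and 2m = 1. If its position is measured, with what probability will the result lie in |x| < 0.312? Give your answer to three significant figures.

The normalised bound state is ψ = √κ e^{−κ|x|} with κ = mλ/ℏ² = 2.065.
P(|x| < d) = ∫_{−d}^{d} κ e^{−2κ|x|} dx = 1 − e^{−2κd} = 1 − e^{−1.289} = 0.7243.

P = 0.724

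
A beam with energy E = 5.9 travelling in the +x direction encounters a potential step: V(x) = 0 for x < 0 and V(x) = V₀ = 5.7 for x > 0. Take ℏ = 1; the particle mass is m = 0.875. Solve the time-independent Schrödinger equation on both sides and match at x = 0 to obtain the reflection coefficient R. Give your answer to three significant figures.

R = 0.475

On each side the TISE gives plane waves with k = √(2m(E − V))/ℏ: k₁ = √(2·0.875·5.9) = 3.213, k₂ = √(2·0.875·0.2) = 0.5916.
Matching ψ and ψ′ at x = 0 gives r = (k₁ − k₂)/(k₁ + k₂), so R = r² = 0.4748 and T = 1 − R = 0.5252.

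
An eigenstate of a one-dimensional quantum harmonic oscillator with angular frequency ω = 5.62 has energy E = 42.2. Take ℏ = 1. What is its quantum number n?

Invert E_n = (n + ½)ℏω: n = E/ℏω − ½ = 7.009, so n = 7.

n = 7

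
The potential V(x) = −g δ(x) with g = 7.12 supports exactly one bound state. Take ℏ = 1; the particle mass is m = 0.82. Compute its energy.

The bound state is ψ(x) = √κ e^{−κ|x|}. The derivative jump ψ'(0⁺) − ψ'(0⁻) = −(2mg/ℏ²)ψ(0) fixes κ = mg/ℏ² = 5.838.
Then E = −ℏ²κ²/(2m) = −mg²/(2ℏ²) = -20.78.

E = -20.8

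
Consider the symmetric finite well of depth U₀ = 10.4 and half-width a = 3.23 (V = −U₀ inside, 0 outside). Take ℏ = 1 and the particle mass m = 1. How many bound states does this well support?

N = 10

Define the well-strength parameter z₀ = (a/ℏ)√(2mU₀) = 3.23 × √(2·1·10.4) = 14.73.
The even/odd transcendental equations gain one root per π/2 in z₀, giving N = 1 + ⌊2z₀/π⌋ = 1 + ⌊9.378⌋ = 10.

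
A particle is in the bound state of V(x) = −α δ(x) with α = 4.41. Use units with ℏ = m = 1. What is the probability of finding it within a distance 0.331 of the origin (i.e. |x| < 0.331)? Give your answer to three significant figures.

The normalised bound state is ψ = √κ e^{−κ|x|} with κ = mα/ℏ² = 4.410.
P(|x| < d) = ∫_{−d}^{d} κ e^{−2κ|x|} dx = 1 − e^{−2κd} = 1 − e^{−2.919} = 0.9460.

P = 0.946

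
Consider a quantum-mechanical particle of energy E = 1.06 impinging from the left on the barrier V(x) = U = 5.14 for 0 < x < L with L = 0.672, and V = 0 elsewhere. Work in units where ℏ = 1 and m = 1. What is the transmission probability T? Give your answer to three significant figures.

T = 0.0556

E < U: inside the barrier ψ ∝ e^{±κx} with κ = √(2m(U − E))/ℏ = 2.857.
κL = 1.920, sinh(κL) = 3.336.
The exact tunnelling result is T⁻¹ = 1 + U² sinh²(κL) / [4E(U − E)] = 17.99, so T = 0.0556.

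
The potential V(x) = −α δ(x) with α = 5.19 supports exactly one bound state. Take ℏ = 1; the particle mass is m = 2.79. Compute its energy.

For x ≠ 0 the bound state is ψ ∝ e^{−κ|x|}; integrating the TISE across the delta gives the cusp condition 2κ = 2mα/ℏ², so κ = 14.48.
Then E = −ℏ²κ²/(2m) = −mα²/(2ℏ²) = -37.58.

E = -37.6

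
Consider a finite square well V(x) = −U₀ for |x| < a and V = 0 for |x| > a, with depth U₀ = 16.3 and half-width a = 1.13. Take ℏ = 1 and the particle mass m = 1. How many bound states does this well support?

Define the well-strength parameter z₀ = (a/ℏ)√(2mU₀) = 1.13 × √(2·1·16.3) = 6.452.
The even/odd transcendental equations gain one root per π/2 in z₀, giving N = 1 + ⌊2z₀/π⌋ = 1 + ⌊4.107⌋ = 5.

N = 5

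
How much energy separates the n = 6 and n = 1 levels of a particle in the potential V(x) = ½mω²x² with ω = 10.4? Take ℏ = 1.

ΔE = 52.0

E_n = ℏω(n + ½), so ΔE = (6 − 1) ℏω = 5 × 10.4 = 52.00.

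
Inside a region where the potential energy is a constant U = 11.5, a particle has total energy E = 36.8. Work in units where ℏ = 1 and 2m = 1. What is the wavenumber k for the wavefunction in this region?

With E > U the solution is oscillatory, ψ ∝ e^{±ikx} with k = √(2m(E − U))/ℏ.
k = √(2 × 0.5 × 25.3) = 5.030.

k = 5.03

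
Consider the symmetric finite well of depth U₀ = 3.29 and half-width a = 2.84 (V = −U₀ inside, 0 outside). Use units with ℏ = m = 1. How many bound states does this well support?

N = 5

Define the well-strength parameter z₀ = (a/ℏ)√(2mU₀) = 2.84 × √(2·1·3.29) = 7.285.
A new bound state (alternating even/odd) appears each time z₀ passes a multiple of π/2, so N = ⌊2z₀/π⌋ + 1 = ⌊4.638⌋ + 1 = 5.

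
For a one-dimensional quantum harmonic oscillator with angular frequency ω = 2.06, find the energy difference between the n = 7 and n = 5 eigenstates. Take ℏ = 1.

ΔE = 4.12

E_n = ℏω(n + ½), so ΔE = (7 − 5) ℏω = 2 × 2.06 = 4.120.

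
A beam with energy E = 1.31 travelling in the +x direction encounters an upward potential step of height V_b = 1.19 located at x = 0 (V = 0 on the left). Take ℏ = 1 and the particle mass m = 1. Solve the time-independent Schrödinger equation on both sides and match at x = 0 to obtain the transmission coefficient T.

The wavenumbers are k₁ = √(2mE)/ℏ = 1.619 on the left and k₂ = √(2m(E − V_b))/ℏ = 0.4899 on the right.
Matching ψ and ψ′ at x = 0 gives r = (k₁ − k₂)/(k₁ + k₂), so R = r² = 0.2866 and T = 1 − R = 0.7134.

T = 0.713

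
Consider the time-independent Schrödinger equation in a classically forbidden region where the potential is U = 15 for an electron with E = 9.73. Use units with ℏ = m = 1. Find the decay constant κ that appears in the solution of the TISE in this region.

κ = 3.25

Since E < U the TISE in this region is ψ'' = κ²ψ with κ = √(2m(U − E))/ℏ.
κ = √(2 × 1 × 5.27) = 3.247.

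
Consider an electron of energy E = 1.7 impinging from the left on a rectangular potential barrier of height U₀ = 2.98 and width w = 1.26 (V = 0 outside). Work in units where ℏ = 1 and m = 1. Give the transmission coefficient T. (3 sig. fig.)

T = 0.0672

Since E < U₀ the interior solution is evanescent with decay constant κ = √(2m(U₀ − E))/ℏ = 1.600.
κw = 2.016, sinh(κw) = 3.688.
The exact tunnelling result is T⁻¹ = 1 + U₀² sinh²(κw) / [4E(U₀ − E)] = 14.87, so T = 0.0672.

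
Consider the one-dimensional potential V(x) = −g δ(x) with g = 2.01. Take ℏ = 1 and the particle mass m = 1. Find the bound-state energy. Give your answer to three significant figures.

For x ≠ 0 the bound state is ψ ∝ e^{−κ|x|}; integrating the TISE across the delta gives the cusp condition 2κ = 2mg/ℏ², so κ = 2.010.
Then E = −ℏ²κ²/(2m) = −mg²/(2ℏ²) = -2.020.

E = -2.02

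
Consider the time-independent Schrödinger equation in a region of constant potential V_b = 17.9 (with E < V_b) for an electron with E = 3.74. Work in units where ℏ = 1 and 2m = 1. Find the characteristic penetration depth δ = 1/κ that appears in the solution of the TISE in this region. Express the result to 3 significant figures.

Since E < V_b the TISE in this region is ψ'' = κ²ψ with κ = √(2m(V_b − E))/ℏ.
κ = √(2 × 0.5 × 14.16) = 3.763. The penetration depth is δ = 1/κ = 0.266.

δ = 0.266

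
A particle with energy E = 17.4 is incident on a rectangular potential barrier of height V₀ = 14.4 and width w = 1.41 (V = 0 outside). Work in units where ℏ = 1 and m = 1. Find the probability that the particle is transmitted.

T = 0.914

Above the barrier the interior wavenumber is k₂ = √(2m(E − V₀))/ℏ = 2.449, giving phase k₂w = 3.454.
T = [1 + V₀² sin²(k₂w) / (4E(E − V₀))]⁻¹ = 1/1.094 = 0.914.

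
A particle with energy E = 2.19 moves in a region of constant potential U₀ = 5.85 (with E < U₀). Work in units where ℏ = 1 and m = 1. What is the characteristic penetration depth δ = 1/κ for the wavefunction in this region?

Since E < U₀ the TISE in this region is ψ'' = κ²ψ with κ = √(2m(U₀ − E))/ℏ.
κ = √(2 × 1 × 3.66) = 2.706. The penetration depth is δ = 1/κ = 0.370.

δ = 0.370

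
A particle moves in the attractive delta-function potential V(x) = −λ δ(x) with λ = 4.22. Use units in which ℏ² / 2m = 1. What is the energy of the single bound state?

For x ≠ 0 the bound state is ψ ∝ e^{−κ|x|}; integrating the TISE across the delta gives the cusp condition 2κ = 2mλ/ℏ², so κ = 2.110.
Then E = −ℏ²κ²/(2m) = −mλ²/(2ℏ²) = -4.452.

E = -4.45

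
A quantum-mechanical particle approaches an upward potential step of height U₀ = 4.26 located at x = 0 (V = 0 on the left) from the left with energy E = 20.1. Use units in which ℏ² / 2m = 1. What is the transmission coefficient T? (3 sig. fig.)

The wavenumbers are k₁ = √(2mE)/ℏ = 4.483 on the left and k₂ = √(2m(E − U₀))/ℏ = 3.980 on the right.
Matching ψ and ψ′ at x = 0 gives r = (k₁ − k₂)/(k₁ + k₂), so R = r² = 0.003537 and T = 1 − R = 0.9965.

T = 0.996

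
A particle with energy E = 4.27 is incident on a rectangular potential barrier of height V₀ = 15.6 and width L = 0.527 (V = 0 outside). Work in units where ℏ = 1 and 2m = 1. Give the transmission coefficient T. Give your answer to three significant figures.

T = 0.0885

E < V₀: inside the barrier ψ ∝ e^{±κx} with κ = √(2m(V₀ − E))/ℏ = 3.366.
κL = 1.774, sinh(κL) = 2.862.
Matching ψ, ψ′ at both faces gives T = [1 + V₀² sinh²(κL) / (4E(V₀ − E))]⁻¹ = 1/11.30 = 0.0885.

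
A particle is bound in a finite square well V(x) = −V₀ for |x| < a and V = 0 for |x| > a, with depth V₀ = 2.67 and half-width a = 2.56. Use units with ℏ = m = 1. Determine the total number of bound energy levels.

N = 4

The dimensionless depth is z₀ = a√(2mV₀)/ℏ = 2.56 × √(5.340) = 5.916.
The even/odd transcendental equations gain one root per π/2 in z₀, giving N = 1 + ⌊2z₀/π⌋ = 1 + ⌊3.766⌋ = 4.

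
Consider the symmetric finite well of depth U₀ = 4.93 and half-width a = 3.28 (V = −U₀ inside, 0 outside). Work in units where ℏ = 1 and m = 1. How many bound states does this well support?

The dimensionless depth is z₀ = a√(2mU₀)/ℏ = 3.28 × √(9.860) = 10.30.
A new bound state (alternating even/odd) appears each time z₀ passes a multiple of π/2, so N = ⌊2z₀/π⌋ + 1 = ⌊6.557⌋ + 1 = 7.

N = 7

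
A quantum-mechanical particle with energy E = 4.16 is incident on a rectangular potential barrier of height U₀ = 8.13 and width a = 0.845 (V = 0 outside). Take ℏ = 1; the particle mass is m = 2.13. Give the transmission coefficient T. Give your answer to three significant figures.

T = 0.00382

E < U₀: inside the barrier ψ ∝ e^{±κx} with κ = √(2m(U₀ − E))/ℏ = 4.112.
κa = 3.475, sinh(κa) = 16.13.
The exact tunnelling result is T⁻¹ = 1 + U₀² sinh²(κa) / [4E(U₀ − E)] = 261.4, so T = 0.00382.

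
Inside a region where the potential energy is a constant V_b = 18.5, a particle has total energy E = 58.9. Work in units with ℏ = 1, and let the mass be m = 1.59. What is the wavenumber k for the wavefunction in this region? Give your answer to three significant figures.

k = 11.3

With E > V_b the solution is oscillatory, ψ ∝ e^{±ikx} with k = √(2m(E − V_b))/ℏ.
k = √(2 × 1.59 × 40.4) = 11.33.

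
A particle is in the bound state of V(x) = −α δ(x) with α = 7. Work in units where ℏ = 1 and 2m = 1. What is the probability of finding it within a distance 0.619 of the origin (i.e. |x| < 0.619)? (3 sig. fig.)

P = 0.987

The normalised bound state is ψ = √κ e^{−κ|x|} with κ = mα/ℏ² = 3.500.
P(|x| < d) = ∫_{−d}^{d} κ e^{−2κ|x|} dx = 1 − e^{−2κd} = 1 − e^{−4.333} = 0.9869.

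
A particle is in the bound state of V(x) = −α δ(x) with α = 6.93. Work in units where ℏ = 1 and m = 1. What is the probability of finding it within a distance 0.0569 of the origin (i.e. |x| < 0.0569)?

The normalised bound state is ψ = √κ e^{−κ|x|} with κ = mα/ℏ² = 6.930.
P(|x| < d) = ∫_{−d}^{d} κ e^{−2κ|x|} dx = 1 − e^{−2κd} = 1 − e^{−0.7886} = 0.5455.

P = 0.546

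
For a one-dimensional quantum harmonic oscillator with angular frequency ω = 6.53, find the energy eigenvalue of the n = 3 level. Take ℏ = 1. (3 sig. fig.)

Using E_n = (n + ½)ℏω: E_3 = 3.5 × 6.53 = 22.86.

E = 22.9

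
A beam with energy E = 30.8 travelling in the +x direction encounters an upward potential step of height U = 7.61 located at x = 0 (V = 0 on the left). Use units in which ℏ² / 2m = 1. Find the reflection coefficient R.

On each side the TISE gives plane waves with k = √(2m(E − V))/ℏ: k₁ = √(2·½·30.8) = 5.550, k₂ = √(2·½·23.19) = 4.816.
Continuity of ψ and ψ′ at the step yields the reflection amplitude r = (k₁ − k₂)/(k₁ + k₂) = 0.07083; thus R = |r|² = 0.005017, T = 0.9950.

R = 0.00502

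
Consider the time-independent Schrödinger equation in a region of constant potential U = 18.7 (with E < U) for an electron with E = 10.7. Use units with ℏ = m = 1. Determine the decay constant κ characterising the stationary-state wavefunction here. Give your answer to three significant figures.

κ = 4.00

Since E < U the TISE in this region is ψ'' = κ²ψ with κ = √(2m(U − E))/ℏ.
κ = √(2 × 1 × 8) = 4.000.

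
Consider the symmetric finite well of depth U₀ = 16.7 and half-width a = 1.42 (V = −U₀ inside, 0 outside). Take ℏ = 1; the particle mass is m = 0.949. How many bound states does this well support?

The dimensionless depth is z₀ = a√(2mU₀)/ℏ = 1.42 × √(31.70) = 7.995.
The even/odd transcendental equations gain one root per π/2 in z₀, giving N = 1 + ⌊2z₀/π⌋ = 1 + ⌊5.089⌋ = 6.

N = 6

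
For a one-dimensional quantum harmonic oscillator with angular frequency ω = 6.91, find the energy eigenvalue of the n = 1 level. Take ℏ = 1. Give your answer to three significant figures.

E = 10.4

The oscillator eigenvalues are E_n = ℏω(n + ½), so E_1 = 6.91 × 1.5 = 10.37.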